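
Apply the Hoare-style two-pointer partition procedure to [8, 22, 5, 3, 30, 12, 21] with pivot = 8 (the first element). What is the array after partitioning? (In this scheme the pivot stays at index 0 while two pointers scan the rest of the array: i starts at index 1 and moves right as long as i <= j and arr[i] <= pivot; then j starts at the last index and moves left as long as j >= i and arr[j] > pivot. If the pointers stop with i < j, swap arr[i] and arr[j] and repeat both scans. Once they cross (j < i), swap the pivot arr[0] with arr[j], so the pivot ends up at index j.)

Hoare-style two-pointer partition with pivot = 8:

Initial array: [8, 22, 5, 3, 30, 12, 21]

Pointers start at i = 1, j = 6.
i stops at index 1 (arr[1]=22 > 8), j stops at index 3 (arr[3]=3 <= 8): swap arr[1] and arr[3], array becomes [8, 3, 5, 22, 30, 12, 21]
i ends at 3, j ends at 2: the pointers have crossed (j < i), so scanning stops.

Swap pivot arr[0] with arr[2] to place pivot at position 2: [5, 3, 8, 22, 30, 12, 21]
Pivot position: 2

After partitioning with pivot 8, the array becomes [5, 3, 8, 22, 30, 12, 21]. The pivot is placed at index 2. All elements to the left of the pivot are <= 8, and all elements to the right are > 8.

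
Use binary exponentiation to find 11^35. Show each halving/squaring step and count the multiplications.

Computing 11^35 by squaring (build up from 11^1; each line after the first costs one multiplication):

11^1 = 11
11^2 = (11^1)^2 = 11^2 = 121
11^4 = (11^2)^2 = 121^2 = 14641
11^8 = (11^4)^2 = 14641^2 = 214358881
11^16 = (11^8)^2 = 214358881^2 = 45949729863572161
11^17 = 11 * 11^16 = 11 * 45949729863572161 = 505447028499293771
11^34 = (11^17)^2 = 505447028499293771^2 = 255476698618765889551019445759400441
11^35 = 11 * 11^34 = 11 * 255476698618765889551019445759400441 = 2810243684806424785061213903353404851

Result: 2810243684806424785061213903353404851
Multiplications needed: 7 (7 lines after 11^1)

11^35 = 2810243684806424785061213903353404851. Using exponentiation by squaring, this requires 7 multiplications. The key idea: if the exponent is even, square the half-power; if odd, multiply by the base once.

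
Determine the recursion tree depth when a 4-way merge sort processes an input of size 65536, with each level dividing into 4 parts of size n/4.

For divide and conquer with division factor 4:

Problem sizes at each level:
Level 0: 65536
Level 1: 16384
Level 2: 4096
Level 3: 1024
Level 4: 256
Level 5: 64
Level 6: 16
Level 7: 4
Level 8: 1

The root is level 0 and the size-1 base case is level 8 (the tree spans levels 0 through 8, i.e. 9 levels counting the root), so the depth is the number of divisions: log_4(65536) = 8

The recursion tree depth is log_4(65536) = 8. At each level, the problem size is divided by 4, so it takes 8 divisions to reduce to a base case of size 1. The algorithm makes 4 recursive calls at each level.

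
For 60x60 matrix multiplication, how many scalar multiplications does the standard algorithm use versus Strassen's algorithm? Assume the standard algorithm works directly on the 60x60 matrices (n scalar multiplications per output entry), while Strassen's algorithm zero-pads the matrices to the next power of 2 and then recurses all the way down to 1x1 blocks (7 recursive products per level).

Matrix multiplication for 60x60 matrices:

Strassen's algorithm requires power-of-2 dimensions. Pad 60x60 to 64x64 (next power of 2).

Standard algorithm: 60^3 = 216000 multiplications
Strassen's algorithm: 7^(log2(64)) = 7^6 = 117649 multiplications
Savings: 216000 - 117649 = 98351 multiplications

Standard: 216000 multiplications (60^3). Strassen: 117649 multiplications (7^6, after padding to 64x64). Strassen reduces 8 recursive multiplications to 7 at each level.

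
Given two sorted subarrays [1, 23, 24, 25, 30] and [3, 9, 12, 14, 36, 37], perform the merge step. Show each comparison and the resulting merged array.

Merging process:

Compare 1 vs 3: take 1 from left. Merged: [1]
Compare 23 vs 3: take 3 from right. Merged: [1, 3]
Compare 23 vs 9: take 9 from right. Merged: [1, 3, 9]
Compare 23 vs 12: take 12 from right. Merged: [1, 3, 9, 12]
Compare 23 vs 14: take 14 from right. Merged: [1, 3, 9, 12, 14]
Compare 23 vs 36: take 23 from left. Merged: [1, 3, 9, 12, 14, 23]
Compare 24 vs 36: take 24 from left. Merged: [1, 3, 9, 12, 14, 23, 24]
Compare 25 vs 36: take 25 from left. Merged: [1, 3, 9, 12, 14, 23, 24, 25]
Compare 30 vs 36: take 30 from left. Merged: [1, 3, 9, 12, 14, 23, 24, 25, 30]
Append remaining from right: [36, 37]. Merged: [1, 3, 9, 12, 14, 23, 24, 25, 30, 36, 37]

Final merged array: [1, 3, 9, 12, 14, 23, 24, 25, 30, 36, 37]
Total comparisons: 9

The merged array is [1, 3, 9, 12, 14, 23, 24, 25, 30, 36, 37], requiring 9 comparisons. The merge step runs in O(n) time where n is the total number of elements.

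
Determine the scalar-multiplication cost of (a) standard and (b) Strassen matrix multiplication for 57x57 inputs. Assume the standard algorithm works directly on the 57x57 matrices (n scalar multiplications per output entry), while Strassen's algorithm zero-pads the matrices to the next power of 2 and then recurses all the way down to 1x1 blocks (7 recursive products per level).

Matrix multiplication for 57x57 matrices:

Strassen's algorithm requires power-of-2 dimensions. Pad 57x57 to 64x64 (next power of 2).

Standard algorithm: 57^3 = 185193 multiplications
Strassen's algorithm: 7^(log2(64)) = 7^6 = 117649 multiplications
Savings: 185193 - 117649 = 67544 multiplications

Standard: 185193 multiplications (57^3). Strassen: 117649 multiplications (7^6, after padding to 64x64). Strassen reduces 8 recursive multiplications to 7 at each level.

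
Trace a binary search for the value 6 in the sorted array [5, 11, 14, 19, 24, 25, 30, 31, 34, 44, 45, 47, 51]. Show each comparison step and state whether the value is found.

Binary search for 6 in [5, 11, 14, 19, 24, 25, 30, 31, 34, 44, 45, 47, 51]:

lo=0, hi=12, mid=6, arr[mid]=30 -> 30 > 6, search left half
lo=0, hi=5, mid=2, arr[mid]=14 -> 14 > 6, search left half
lo=0, hi=1, mid=0, arr[mid]=5 -> 5 < 6, search right half
lo=1, hi=1, mid=1, arr[mid]=11 -> 11 > 6, search left half
lo=1 > hi=0, target 6 not found

Binary search determines that 6 is not in the array after 4 comparisons. The search space was exhausted without finding the target.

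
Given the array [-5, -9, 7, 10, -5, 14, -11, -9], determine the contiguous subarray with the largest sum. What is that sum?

Using Kadane's algorithm on [-5, -9, 7, 10, -5, 14, -11, -9]:

Scanning through the array:
Position 1 (value -9): max_ending_here = -9, max_so_far = -5
Position 2 (value 7): max_ending_here = 7, max_so_far = 7
Position 3 (value 10): max_ending_here = 17, max_so_far = 17
Position 4 (value -5): max_ending_here = 12, max_so_far = 17
Position 5 (value 14): max_ending_here = 26, max_so_far = 26
Position 6 (value -11): max_ending_here = 15, max_so_far = 26
Position 7 (value -9): max_ending_here = 6, max_so_far = 26

Maximum subarray: [7, 10, -5, 14]
Maximum sum: 26

The maximum subarray is [7, 10, -5, 14] with sum 26. This subarray runs from index 2 to index 5.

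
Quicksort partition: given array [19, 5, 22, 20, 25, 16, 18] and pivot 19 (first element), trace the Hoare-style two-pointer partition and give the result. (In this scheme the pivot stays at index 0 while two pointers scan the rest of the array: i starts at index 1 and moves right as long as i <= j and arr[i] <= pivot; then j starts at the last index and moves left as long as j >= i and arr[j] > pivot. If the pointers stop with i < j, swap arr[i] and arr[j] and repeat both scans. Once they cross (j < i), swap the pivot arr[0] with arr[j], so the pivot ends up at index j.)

Hoare-style two-pointer partition with pivot = 19:

Initial array: [19, 5, 22, 20, 25, 16, 18]

Pointers start at i = 1, j = 6.
i stops at index 2 (arr[2]=22 > 19), j stops at index 6 (arr[6]=18 <= 19): swap arr[2] and arr[6], array becomes [19, 5, 18, 20, 25, 16, 22]
i stops at index 3 (arr[3]=20 > 19), j stops at index 5 (arr[5]=16 <= 19): swap arr[3] and arr[5], array becomes [19, 5, 18, 16, 25, 20, 22]
i ends at 4, j ends at 3: the pointers have crossed (j < i), so scanning stops.

Swap pivot arr[0] with arr[3] to place pivot at position 3: [16, 5, 18, 19, 25, 20, 22]
Pivot position: 3

After partitioning with pivot 19, the array becomes [16, 5, 18, 19, 25, 20, 22]. The pivot is placed at index 3. All elements to the left of the pivot are <= 19, and all elements to the right are > 19.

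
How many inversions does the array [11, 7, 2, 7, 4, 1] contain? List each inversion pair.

Finding inversions in [11, 7, 2, 7, 4, 1]:

(0, 1): arr[0]=11 > arr[1]=7
(0, 2): arr[0]=11 > arr[2]=2
(0, 3): arr[0]=11 > arr[3]=7
(0, 4): arr[0]=11 > arr[4]=4
(0, 5): arr[0]=11 > arr[5]=1
(1, 2): arr[1]=7 > arr[2]=2
(1, 4): arr[1]=7 > arr[4]=4
(1, 5): arr[1]=7 > arr[5]=1
(2, 5): arr[2]=2 > arr[5]=1
(3, 4): arr[3]=7 > arr[4]=4
(3, 5): arr[3]=7 > arr[5]=1
(4, 5): arr[4]=4 > arr[5]=1

Total inversions: 12

The array has 12 inversion(s): (0,1), (0,2), (0,3), (0,4), (0,5), (1,2), (1,4), (1,5), (2,5), (3,4), (3,5), (4,5). Each pair (i,j) satisfies i < j and arr[i] > arr[j].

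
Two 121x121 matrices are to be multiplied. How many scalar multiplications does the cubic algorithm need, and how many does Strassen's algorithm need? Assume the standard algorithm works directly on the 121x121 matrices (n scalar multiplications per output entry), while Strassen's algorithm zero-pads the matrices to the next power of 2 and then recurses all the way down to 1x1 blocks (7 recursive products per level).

Matrix multiplication for 121x121 matrices:

Strassen's algorithm requires power-of-2 dimensions. Pad 121x121 to 128x128 (next power of 2).

Standard algorithm: 121^3 = 1771561 multiplications
Strassen's algorithm: 7^(log2(128)) = 7^7 = 823543 multiplications
Savings: 1771561 - 823543 = 948018 multiplications

Standard: 1771561 multiplications (121^3). Strassen: 823543 multiplications (7^7, after padding to 128x128). Strassen reduces 8 recursive multiplications to 7 at each level.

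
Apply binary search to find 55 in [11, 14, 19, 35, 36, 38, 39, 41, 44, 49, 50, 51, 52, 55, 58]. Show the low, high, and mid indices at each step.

Binary search for 55 in [11, 14, 19, 35, 36, 38, 39, 41, 44, 49, 50, 51, 52, 55, 58]:

lo=0, hi=14, mid=7, arr[mid]=41 -> 41 < 55, search right half
lo=8, hi=14, mid=11, arr[mid]=51 -> 51 < 55, search right half
lo=12, hi=14, mid=13, arr[mid]=55 -> Found target at index 13!

Binary search finds 55 at index 13 after 3 comparisons. The search repeatedly halves the search space by comparing with the middle element.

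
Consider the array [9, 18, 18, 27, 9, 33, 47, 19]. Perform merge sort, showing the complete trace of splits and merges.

Merge sort trace:

Split: [9, 18, 18, 27, 9, 33, 47, 19] -> [9, 18, 18, 27] and [9, 33, 47, 19]
  Split: [9, 18, 18, 27] -> [9, 18] and [18, 27]
    Split: [9, 18] -> [9] and [18]
    Merge: [9] + [18] -> [9, 18]
    Split: [18, 27] -> [18] and [27]
    Merge: [18] + [27] -> [18, 27]
  Merge: [9, 18] + [18, 27] -> [9, 18, 18, 27]
  Split: [9, 33, 47, 19] -> [9, 33] and [47, 19]
    Split: [9, 33] -> [9] and [33]
    Merge: [9] + [33] -> [9, 33]
    Split: [47, 19] -> [47] and [19]
    Merge: [47] + [19] -> [19, 47]
  Merge: [9, 33] + [19, 47] -> [9, 19, 33, 47]
Merge: [9, 18, 18, 27] + [9, 19, 33, 47] -> [9, 9, 18, 18, 19, 27, 33, 47]

Final sorted array: [9, 9, 18, 18, 19, 27, 33, 47]

The merge sort proceeds by recursively splitting the array and merging sorted halves.
After all merges, the sorted array is [9, 9, 18, 18, 19, 27, 33, 47].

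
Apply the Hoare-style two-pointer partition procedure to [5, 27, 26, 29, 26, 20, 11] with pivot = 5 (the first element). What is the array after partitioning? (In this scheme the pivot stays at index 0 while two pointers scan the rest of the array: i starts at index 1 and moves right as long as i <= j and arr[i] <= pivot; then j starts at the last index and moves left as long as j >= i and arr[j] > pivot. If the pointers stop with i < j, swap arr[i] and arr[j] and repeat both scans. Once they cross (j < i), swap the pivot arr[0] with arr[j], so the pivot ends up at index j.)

Hoare-style two-pointer partition with pivot = 5:

Initial array: [5, 27, 26, 29, 26, 20, 11]

Pointers start at i = 1, j = 6.
i ends at 1, j ends at 0: the pointers have crossed (j < i), so scanning stops.

j = 0, so swapping arr[0] with arr[j] leaves the pivot at position 0: [5, 27, 26, 29, 26, 20, 11]
Pivot position: 0

After partitioning with pivot 5, the array becomes [5, 27, 26, 29, 26, 20, 11]. The pivot is placed at index 0. All elements to the left of the pivot are <= 5, and all elements to the right are > 5.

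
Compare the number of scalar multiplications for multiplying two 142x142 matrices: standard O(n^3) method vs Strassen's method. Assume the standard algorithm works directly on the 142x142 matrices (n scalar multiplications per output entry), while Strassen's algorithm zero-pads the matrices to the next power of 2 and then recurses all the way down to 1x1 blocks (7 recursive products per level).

Matrix multiplication for 142x142 matrices:

Strassen's algorithm requires power-of-2 dimensions. Pad 142x142 to 256x256 (next power of 2).

Standard algorithm: 142^3 = 2863288 multiplications
Strassen's algorithm: 7^(log2(256)) = 7^8 = 5764801 multiplications
Difference: 2863288 - 5764801 = -2901513 (Strassen uses MORE here due to padding overhead — for small or just-over-power-of-2 n, padding can outweigh the per-level savings)

Standard: 2863288 multiplications (142^3). Strassen: 5764801 multiplications (7^8, after padding to 256x256). Strassen reduces 8 recursive multiplications to 7 at each level.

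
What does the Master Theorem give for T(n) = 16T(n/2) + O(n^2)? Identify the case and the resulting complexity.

Master Theorem for T(n) = 16T(n/2) + O(n^2):

a = 16, b = 2, c = 2
log_b(a) = log_2(16) = 4.0000

Case 1: c = 2 < log_2(16) = 4.0000
T(n) = O(n^(log_2 16)) = O(n^4)

For T(n) = 16T(n/2) + O(n^2): log_2(16) = 4.0000. This is Case 1 of the Master Theorem (c < log_b(a), work dominated by leaves), giving O(n^4).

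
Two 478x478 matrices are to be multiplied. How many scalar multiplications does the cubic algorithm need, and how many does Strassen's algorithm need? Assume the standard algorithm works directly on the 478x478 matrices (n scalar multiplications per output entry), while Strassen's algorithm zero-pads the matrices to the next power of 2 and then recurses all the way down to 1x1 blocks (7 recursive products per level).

Matrix multiplication for 478x478 matrices:

Strassen's algorithm requires power-of-2 dimensions. Pad 478x478 to 512x512 (next power of 2).

Standard algorithm: 478^3 = 109215352 multiplications
Strassen's algorithm: 7^(log2(512)) = 7^9 = 40353607 multiplications
Savings: 109215352 - 40353607 = 68861745 multiplications

Standard: 109215352 multiplications (478^3). Strassen: 40353607 multiplications (7^9, after padding to 512x512). Strassen reduces 8 recursive multiplications to 7 at each level.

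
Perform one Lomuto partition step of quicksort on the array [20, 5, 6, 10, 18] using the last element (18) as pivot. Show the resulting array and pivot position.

Lomuto partition with pivot = 18:

Initial array: [20, 5, 6, 10, 18]

arr[0]=20 > 18: no swap
arr[1]=5 <= 18: swap with position 0, array becomes [5, 20, 6, 10, 18]
arr[2]=6 <= 18: swap with position 1, array becomes [5, 6, 20, 10, 18]
arr[3]=10 <= 18: swap with position 2, array becomes [5, 6, 10, 20, 18]

Place pivot at position 3: [5, 6, 10, 18, 20]
Pivot position: 3

After partitioning with pivot 18, the array becomes [5, 6, 10, 18, 20]. The pivot is placed at index 3. All elements to the left of the pivot are <= 18, and all elements to the right are > 18.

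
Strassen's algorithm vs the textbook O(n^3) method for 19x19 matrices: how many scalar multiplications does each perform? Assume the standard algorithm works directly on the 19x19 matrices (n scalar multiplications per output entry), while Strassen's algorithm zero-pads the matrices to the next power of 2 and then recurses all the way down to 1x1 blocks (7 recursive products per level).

Matrix multiplication for 19x19 matrices:

Strassen's algorithm requires power-of-2 dimensions. Pad 19x19 to 32x32 (next power of 2).

Standard algorithm: 19^3 = 6859 multiplications
Strassen's algorithm: 7^(log2(32)) = 7^5 = 16807 multiplications
Difference: 6859 - 16807 = -9948 (Strassen uses MORE here due to padding overhead — for small or just-over-power-of-2 n, padding can outweigh the per-level savings)

Standard: 6859 multiplications (19^3). Strassen: 16807 multiplications (7^5, after padding to 32x32). Strassen reduces 8 recursive multiplications to 7 at each level.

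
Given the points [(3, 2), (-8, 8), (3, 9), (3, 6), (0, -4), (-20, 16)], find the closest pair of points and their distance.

Computing all pairwise distances among 6 points:

d((3, 2), (-8, 8)) = 12.53
d((3, 2), (3, 9)) = 7.0
d((3, 2), (3, 6)) = 4.0
d((3, 2), (0, -4)) = 6.7082
d((3, 2), (-20, 16)) = 26.9258
d((-8, 8), (3, 9)) = 11.0454
d((-8, 8), (3, 6)) = 11.1803
d((-8, 8), (0, -4)) = 14.4222
d((-8, 8), (-20, 16)) = 14.4222
d((3, 9), (3, 6)) = 3.0 <-- minimum
d((3, 9), (0, -4)) = 13.3417
d((3, 9), (-20, 16)) = 24.0416
d((3, 6), (0, -4)) = 10.4403
d((3, 6), (-20, 16)) = 25.0799
d((0, -4), (-20, 16)) = 28.2843

Closest pair: (3, 9) and (3, 6) with distance 3.0

The closest pair is (3, 9) and (3, 6) with Euclidean distance 3.0. For 6 points, brute-force pairwise comparison is shown above. For large n, the divide-and-conquer algorithm (sort by x, recurse on halves, check the dividing strip) achieves O(n log n).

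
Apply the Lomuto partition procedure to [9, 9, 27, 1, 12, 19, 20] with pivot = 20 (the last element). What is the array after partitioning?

Lomuto partition with pivot = 20:

Initial array: [9, 9, 27, 1, 12, 19, 20]

arr[0]=9 <= 20: swap with position 0, array becomes [9, 9, 27, 1, 12, 19, 20]
arr[1]=9 <= 20: swap with position 1, array becomes [9, 9, 27, 1, 12, 19, 20]
arr[2]=27 > 20: no swap
arr[3]=1 <= 20: swap with position 2, array becomes [9, 9, 1, 27, 12, 19, 20]
arr[4]=12 <= 20: swap with position 3, array becomes [9, 9, 1, 12, 27, 19, 20]
arr[5]=19 <= 20: swap with position 4, array becomes [9, 9, 1, 12, 19, 27, 20]

Place pivot at position 5: [9, 9, 1, 12, 19, 20, 27]
Pivot position: 5

After partitioning with pivot 20, the array becomes [9, 9, 1, 12, 19, 20, 27]. The pivot is placed at index 5. All elements to the left of the pivot are <= 20, and all elements to the right are > 20.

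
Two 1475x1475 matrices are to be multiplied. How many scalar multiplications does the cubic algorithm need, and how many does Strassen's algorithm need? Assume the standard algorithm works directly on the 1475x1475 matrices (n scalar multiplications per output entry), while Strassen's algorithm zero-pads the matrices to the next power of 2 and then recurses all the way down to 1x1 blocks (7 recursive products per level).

Matrix multiplication for 1475x1475 matrices:

Strassen's algorithm requires power-of-2 dimensions. Pad 1475x1475 to 2048x2048 (next power of 2).

Standard algorithm: 1475^3 = 3209046875 multiplications
Strassen's algorithm: 7^(log2(2048)) = 7^11 = 1977326743 multiplications
Savings: 3209046875 - 1977326743 = 1231720132 multiplications

Standard: 3209046875 multiplications (1475^3). Strassen: 1977326743 multiplications (7^11, after padding to 2048x2048). Strassen reduces 8 recursive multiplications to 7 at each level.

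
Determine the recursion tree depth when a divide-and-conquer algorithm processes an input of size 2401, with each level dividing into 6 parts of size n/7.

For divide and conquer with division factor 7:

Problem sizes at each level:
Level 0: 2401
Level 1: 343
Level 2: 49
Level 3: 7
Level 4: 1

The root is level 0 and the size-1 base case is level 4 (the tree spans levels 0 through 4, i.e. 5 levels counting the root), so the depth is the number of divisions: log_7(2401) = 4

The recursion tree depth is log_7(2401) = 4. At each level, the problem size is divided by 7, so it takes 4 divisions to reduce to a base case of size 1. The algorithm makes 6 recursive calls at each level.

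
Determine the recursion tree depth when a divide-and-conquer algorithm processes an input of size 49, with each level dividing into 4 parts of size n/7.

For divide and conquer with division factor 7:

Problem sizes at each level:
Level 0: 49
Level 1: 7
Level 2: 1

The root is level 0 and the size-1 base case is level 2 (the tree spans levels 0 through 2, i.e. 3 levels counting the root), so the depth is the number of divisions: log_7(49) = 2

The recursion tree depth is log_7(49) = 2. At each level, the problem size is divided by 7, so it takes 2 divisions to reduce to a base case of size 1. The algorithm makes 4 recursive calls at each level.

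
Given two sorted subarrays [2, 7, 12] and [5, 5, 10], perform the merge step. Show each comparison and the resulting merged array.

Merging process:

Compare 2 vs 5: take 2 from left. Merged: [2]
Compare 7 vs 5: take 5 from right. Merged: [2, 5]
Compare 7 vs 5: take 5 from right. Merged: [2, 5, 5]
Compare 7 vs 10: take 7 from left. Merged: [2, 5, 5, 7]
Compare 12 vs 10: take 10 from right. Merged: [2, 5, 5, 7, 10]
Append remaining from left: [12]. Merged: [2, 5, 5, 7, 10, 12]

Final merged array: [2, 5, 5, 7, 10, 12]
Total comparisons: 5

The merged array is [2, 5, 5, 7, 10, 12], requiring 5 comparisons. The merge step runs in O(n) time where n is the total number of elements.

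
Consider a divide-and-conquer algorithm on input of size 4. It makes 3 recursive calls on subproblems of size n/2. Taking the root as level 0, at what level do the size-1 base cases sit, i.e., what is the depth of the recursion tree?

For divide and conquer with division factor 2:

Problem sizes at each level:
Level 0: 4
Level 1: 2
Level 2: 1

The root is level 0 and the size-1 base case is level 2 (the tree spans levels 0 through 2, i.e. 3 levels counting the root), so the depth is the number of divisions: log_2(4) = 2

The recursion tree depth is log_2(4) = 2. At each level, the problem size is divided by 2, so it takes 2 divisions to reduce to a base case of size 1. The algorithm makes 3 recursive calls at each level.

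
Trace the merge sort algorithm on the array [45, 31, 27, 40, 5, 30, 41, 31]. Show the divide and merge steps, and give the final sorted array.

Merge sort trace:

Split: [45, 31, 27, 40, 5, 30, 41, 31] -> [45, 31, 27, 40] and [5, 30, 41, 31]
  Split: [45, 31, 27, 40] -> [45, 31] and [27, 40]
    Split: [45, 31] -> [45] and [31]
    Merge: [45] + [31] -> [31, 45]
    Split: [27, 40] -> [27] and [40]
    Merge: [27] + [40] -> [27, 40]
  Merge: [31, 45] + [27, 40] -> [27, 31, 40, 45]
  Split: [5, 30, 41, 31] -> [5, 30] and [41, 31]
    Split: [5, 30] -> [5] and [30]
    Merge: [5] + [30] -> [5, 30]
    Split: [41, 31] -> [41] and [31]
    Merge: [41] + [31] -> [31, 41]
  Merge: [5, 30] + [31, 41] -> [5, 30, 31, 41]
Merge: [27, 31, 40, 45] + [5, 30, 31, 41] -> [5, 27, 30, 31, 31, 40, 41, 45]

Final sorted array: [5, 27, 30, 31, 31, 40, 41, 45]

The merge sort proceeds by recursively splitting the array and merging sorted halves.
After all merges, the sorted array is [5, 27, 30, 31, 31, 40, 41, 45].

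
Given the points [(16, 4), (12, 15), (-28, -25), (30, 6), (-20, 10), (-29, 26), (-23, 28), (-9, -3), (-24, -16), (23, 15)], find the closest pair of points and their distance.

Computing all pairwise distances among 10 points:

d((16, 4), (12, 15)) = 11.7047
d((16, 4), (-28, -25)) = 52.6972
d((16, 4), (30, 6)) = 14.1421
d((16, 4), (-20, 10)) = 36.4966
d((16, 4), (-29, 26)) = 50.0899
d((16, 4), (-23, 28)) = 45.793
d((16, 4), (-9, -3)) = 25.9615
d((16, 4), (-24, -16)) = 44.7214
d((16, 4), (23, 15)) = 13.0384
d((12, 15), (-28, -25)) = 56.5685
d((12, 15), (30, 6)) = 20.1246
d((12, 15), (-20, 10)) = 32.3883
d((12, 15), (-29, 26)) = 42.45
d((12, 15), (-23, 28)) = 37.3363
d((12, 15), (-9, -3)) = 27.6586
d((12, 15), (-24, -16)) = 47.5079
d((12, 15), (23, 15)) = 11.0
d((-28, -25), (30, 6)) = 65.7647
d((-28, -25), (-20, 10)) = 35.9026
d((-28, -25), (-29, 26)) = 51.0098
d((-28, -25), (-23, 28)) = 53.2353
d((-28, -25), (-9, -3)) = 29.0689
d((-28, -25), (-24, -16)) = 9.8489
d((-28, -25), (23, 15)) = 64.8151
d((30, 6), (-20, 10)) = 50.1597
d((30, 6), (-29, 26)) = 62.2977
d((30, 6), (-23, 28)) = 57.3847
d((30, 6), (-9, -3)) = 40.025
d((30, 6), (-24, -16)) = 58.3095
d((30, 6), (23, 15)) = 11.4018
d((-20, 10), (-29, 26)) = 18.3576
d((-20, 10), (-23, 28)) = 18.2483
d((-20, 10), (-9, -3)) = 17.0294
d((-20, 10), (-24, -16)) = 26.3059
d((-20, 10), (23, 15)) = 43.2897
d((-29, 26), (-23, 28)) = 6.3246 <-- minimum
d((-29, 26), (-9, -3)) = 35.2278
d((-29, 26), (-24, -16)) = 42.2966
d((-29, 26), (23, 15)) = 53.1507
d((-23, 28), (-9, -3)) = 34.0147
d((-23, 28), (-24, -16)) = 44.0114
d((-23, 28), (23, 15)) = 47.8017
d((-9, -3), (-24, -16)) = 19.8494
d((-9, -3), (23, 15)) = 36.7151
d((-24, -16), (23, 15)) = 56.3028

Closest pair: (-29, 26) and (-23, 28) with distance 6.3246

The closest pair is (-29, 26) and (-23, 28) with Euclidean distance 6.3246. For 10 points, brute-force pairwise comparison is shown above. For large n, the divide-and-conquer algorithm (sort by x, recurse on halves, check the dividing strip) achieves O(n log n).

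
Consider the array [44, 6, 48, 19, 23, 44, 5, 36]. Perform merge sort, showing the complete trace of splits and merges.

Merge sort trace:

Split: [44, 6, 48, 19, 23, 44, 5, 36] -> [44, 6, 48, 19] and [23, 44, 5, 36]
  Split: [44, 6, 48, 19] -> [44, 6] and [48, 19]
    Split: [44, 6] -> [44] and [6]
    Merge: [44] + [6] -> [6, 44]
    Split: [48, 19] -> [48] and [19]
    Merge: [48] + [19] -> [19, 48]
  Merge: [6, 44] + [19, 48] -> [6, 19, 44, 48]
  Split: [23, 44, 5, 36] -> [23, 44] and [5, 36]
    Split: [23, 44] -> [23] and [44]
    Merge: [23] + [44] -> [23, 44]
    Split: [5, 36] -> [5] and [36]
    Merge: [5] + [36] -> [5, 36]
  Merge: [23, 44] + [5, 36] -> [5, 23, 36, 44]
Merge: [6, 19, 44, 48] + [5, 23, 36, 44] -> [5, 6, 19, 23, 36, 44, 44, 48]

Final sorted array: [5, 6, 19, 23, 36, 44, 44, 48]

The merge sort proceeds by recursively splitting the array and merging sorted halves.
After all merges, the sorted array is [5, 6, 19, 23, 36, 44, 44, 48].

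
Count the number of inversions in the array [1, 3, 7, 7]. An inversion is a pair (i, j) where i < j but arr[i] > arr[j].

Finding inversions in [1, 3, 7, 7]:


Total inversions: 0

The array has 0 inversions. It is already sorted.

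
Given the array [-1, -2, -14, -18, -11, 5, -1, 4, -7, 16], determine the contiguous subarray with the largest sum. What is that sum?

Using Kadane's algorithm on [-1, -2, -14, -18, -11, 5, -1, 4, -7, 16]:

Scanning through the array:
Position 1 (value -2): max_ending_here = -2, max_so_far = -1
Position 2 (value -14): max_ending_here = -14, max_so_far = -1
Position 3 (value -18): max_ending_here = -18, max_so_far = -1
Position 4 (value -11): max_ending_here = -11, max_so_far = -1
Position 5 (value 5): max_ending_here = 5, max_so_far = 5
Position 6 (value -1): max_ending_here = 4, max_so_far = 5
Position 7 (value 4): max_ending_here = 8, max_so_far = 8
Position 8 (value -7): max_ending_here = 1, max_so_far = 8
Position 9 (value 16): max_ending_here = 17, max_so_far = 17

Maximum subarray: [5, -1, 4, -7, 16]
Maximum sum: 17

The maximum subarray is [5, -1, 4, -7, 16] with sum 17. This subarray runs from index 5 to index 9.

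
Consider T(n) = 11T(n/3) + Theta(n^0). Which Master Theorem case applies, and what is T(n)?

Master Theorem for T(n) = 11T(n/3) + O(n^0):

a = 11, b = 3, c = 0
log_b(a) = log_3(11) = 2.1827

Case 1: c = 0 < log_3(11) = 2.1827
T(n) = O(n^(log_3 11))

For T(n) = 11T(n/3) + O(n^0): log_3(11) = 2.1827. This is Case 1 of the Master Theorem (c < log_b(a), work dominated by leaves), giving O(n^(log_3 11)).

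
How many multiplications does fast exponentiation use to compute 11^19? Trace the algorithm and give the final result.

Computing 11^19 by squaring (build up from 11^1; each line after the first costs one multiplication):

11^1 = 11
11^2 = (11^1)^2 = 11^2 = 121
11^4 = (11^2)^2 = 121^2 = 14641
11^8 = (11^4)^2 = 14641^2 = 214358881
11^9 = 11 * 11^8 = 11 * 214358881 = 2357947691
11^18 = (11^9)^2 = 2357947691^2 = 5559917313492231481
11^19 = 11 * 11^18 = 11 * 5559917313492231481 = 61159090448414546291

Result: 61159090448414546291
Multiplications needed: 6 (6 lines after 11^1)

11^19 = 61159090448414546291. Using exponentiation by squaring, this requires 6 multiplications. The key idea: if the exponent is even, square the half-power; if odd, multiply by the base once.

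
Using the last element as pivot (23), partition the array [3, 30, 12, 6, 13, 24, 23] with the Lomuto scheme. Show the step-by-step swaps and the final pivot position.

Lomuto partition with pivot = 23:

Initial array: [3, 30, 12, 6, 13, 24, 23]

arr[0]=3 <= 23: swap with position 0, array becomes [3, 30, 12, 6, 13, 24, 23]
arr[1]=30 > 23: no swap
arr[2]=12 <= 23: swap with position 1, array becomes [3, 12, 30, 6, 13, 24, 23]
arr[3]=6 <= 23: swap with position 2, array becomes [3, 12, 6, 30, 13, 24, 23]
arr[4]=13 <= 23: swap with position 3, array becomes [3, 12, 6, 13, 30, 24, 23]
arr[5]=24 > 23: no swap

Place pivot at position 4: [3, 12, 6, 13, 23, 24, 30]
Pivot position: 4

After partitioning with pivot 23, the array becomes [3, 12, 6, 13, 23, 24, 30]. The pivot is placed at index 4. All elements to the left of the pivot are <= 23, and all elements to the right are > 23.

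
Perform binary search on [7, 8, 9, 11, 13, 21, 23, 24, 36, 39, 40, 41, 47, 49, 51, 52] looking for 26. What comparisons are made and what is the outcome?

Binary search for 26 in [7, 8, 9, 11, 13, 21, 23, 24, 36, 39, 40, 41, 47, 49, 51, 52]:

lo=0, hi=15, mid=7, arr[mid]=24 -> 24 < 26, search right half
lo=8, hi=15, mid=11, arr[mid]=41 -> 41 > 26, search left half
lo=8, hi=10, mid=9, arr[mid]=39 -> 39 > 26, search left half
lo=8, hi=8, mid=8, arr[mid]=36 -> 36 > 26, search left half
lo=8 > hi=7, target 26 not found

Binary search determines that 26 is not in the array after 4 comparisons. The search space was exhausted without finding the target.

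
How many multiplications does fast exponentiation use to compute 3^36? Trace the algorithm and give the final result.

Computing 3^36 by squaring (build up from 3^1; each line after the first costs one multiplication):

3^1 = 3
3^2 = (3^1)^2 = 3^2 = 9
3^4 = (3^2)^2 = 9^2 = 81
3^8 = (3^4)^2 = 81^2 = 6561
3^9 = 3 * 3^8 = 3 * 6561 = 19683
3^18 = (3^9)^2 = 19683^2 = 387420489
3^36 = (3^18)^2 = 387420489^2 = 150094635296999121

Result: 150094635296999121
Multiplications needed: 6 (6 lines after 3^1)

3^36 = 150094635296999121. Using exponentiation by squaring, this requires 6 multiplications. The key idea: if the exponent is even, square the half-power; if odd, multiply by the base once.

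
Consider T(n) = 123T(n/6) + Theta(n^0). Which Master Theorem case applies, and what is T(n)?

Master Theorem for T(n) = 123T(n/6) + O(n^0):

a = 123, b = 6, c = 0
log_b(a) = log_6(123) = 2.6857

Case 1: c = 0 < log_6(123) = 2.6857
T(n) = O(n^(log_6 123))

For T(n) = 123T(n/6) + O(n^0): log_6(123) = 2.6857. This is Case 1 of the Master Theorem (c < log_b(a), work dominated by leaves), giving O(n^(log_6 123)).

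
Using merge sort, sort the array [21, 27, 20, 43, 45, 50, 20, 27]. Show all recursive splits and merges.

Merge sort trace:

Split: [21, 27, 20, 43, 45, 50, 20, 27] -> [21, 27, 20, 43] and [45, 50, 20, 27]
  Split: [21, 27, 20, 43] -> [21, 27] and [20, 43]
    Split: [21, 27] -> [21] and [27]
    Merge: [21] + [27] -> [21, 27]
    Split: [20, 43] -> [20] and [43]
    Merge: [20] + [43] -> [20, 43]
  Merge: [21, 27] + [20, 43] -> [20, 21, 27, 43]
  Split: [45, 50, 20, 27] -> [45, 50] and [20, 27]
    Split: [45, 50] -> [45] and [50]
    Merge: [45] + [50] -> [45, 50]
    Split: [20, 27] -> [20] and [27]
    Merge: [20] + [27] -> [20, 27]
  Merge: [45, 50] + [20, 27] -> [20, 27, 45, 50]
Merge: [20, 21, 27, 43] + [20, 27, 45, 50] -> [20, 20, 21, 27, 27, 43, 45, 50]

Final sorted array: [20, 20, 21, 27, 27, 43, 45, 50]

The merge sort proceeds by recursively splitting the array and merging sorted halves.
After all merges, the sorted array is [20, 20, 21, 27, 27, 43, 45, 50].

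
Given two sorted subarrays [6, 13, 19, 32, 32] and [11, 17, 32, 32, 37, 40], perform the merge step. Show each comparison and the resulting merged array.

Merging process:

Compare 6 vs 11: take 6 from left. Merged: [6]
Compare 13 vs 11: take 11 from right. Merged: [6, 11]
Compare 13 vs 17: take 13 from left. Merged: [6, 11, 13]
Compare 19 vs 17: take 17 from right. Merged: [6, 11, 13, 17]
Compare 19 vs 32: take 19 from left. Merged: [6, 11, 13, 17, 19]
Compare 32 vs 32: take 32 from left. Merged: [6, 11, 13, 17, 19, 32]
Compare 32 vs 32: take 32 from left. Merged: [6, 11, 13, 17, 19, 32, 32]
Append remaining from right: [32, 32, 37, 40]. Merged: [6, 11, 13, 17, 19, 32, 32, 32, 32, 37, 40]

Final merged array: [6, 11, 13, 17, 19, 32, 32, 32, 32, 37, 40]
Total comparisons: 7

The merged array is [6, 11, 13, 17, 19, 32, 32, 32, 32, 37, 40], requiring 7 comparisons. The merge step runs in O(n) time where n is the total number of elements.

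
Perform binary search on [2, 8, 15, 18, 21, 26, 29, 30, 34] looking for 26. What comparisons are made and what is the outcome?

Binary search for 26 in [2, 8, 15, 18, 21, 26, 29, 30, 34]:

lo=0, hi=8, mid=4, arr[mid]=21 -> 21 < 26, search right half
lo=5, hi=8, mid=6, arr[mid]=29 -> 29 > 26, search left half
lo=5, hi=5, mid=5, arr[mid]=26 -> Found target at index 5!

Binary search finds 26 at index 5 after 3 comparisons. The search repeatedly halves the search space by comparing with the middle element.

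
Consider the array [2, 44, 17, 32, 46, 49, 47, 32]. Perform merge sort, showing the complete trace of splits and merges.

Merge sort trace:

Split: [2, 44, 17, 32, 46, 49, 47, 32] -> [2, 44, 17, 32] and [46, 49, 47, 32]
  Split: [2, 44, 17, 32] -> [2, 44] and [17, 32]
    Split: [2, 44] -> [2] and [44]
    Merge: [2] + [44] -> [2, 44]
    Split: [17, 32] -> [17] and [32]
    Merge: [17] + [32] -> [17, 32]
  Merge: [2, 44] + [17, 32] -> [2, 17, 32, 44]
  Split: [46, 49, 47, 32] -> [46, 49] and [47, 32]
    Split: [46, 49] -> [46] and [49]
    Merge: [46] + [49] -> [46, 49]
    Split: [47, 32] -> [47] and [32]
    Merge: [47] + [32] -> [32, 47]
  Merge: [46, 49] + [32, 47] -> [32, 46, 47, 49]
Merge: [2, 17, 32, 44] + [32, 46, 47, 49] -> [2, 17, 32, 32, 44, 46, 47, 49]

Final sorted array: [2, 17, 32, 32, 44, 46, 47, 49]

The merge sort proceeds by recursively splitting the array and merging sorted halves.
After all merges, the sorted array is [2, 17, 32, 32, 44, 46, 47, 49].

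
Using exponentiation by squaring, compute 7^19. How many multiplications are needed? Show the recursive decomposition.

Computing 7^19 by squaring (build up from 7^1; each line after the first costs one multiplication):

7^1 = 7
7^2 = (7^1)^2 = 7^2 = 49
7^4 = (7^2)^2 = 49^2 = 2401
7^8 = (7^4)^2 = 2401^2 = 5764801
7^9 = 7 * 7^8 = 7 * 5764801 = 40353607
7^18 = (7^9)^2 = 40353607^2 = 1628413597910449
7^19 = 7 * 7^18 = 7 * 1628413597910449 = 11398895185373143

Result: 11398895185373143
Multiplications needed: 6 (6 lines after 7^1)

7^19 = 11398895185373143. Using exponentiation by squaring, this requires 6 multiplications. The key idea: if the exponent is even, square the half-power; if odd, multiply by the base once.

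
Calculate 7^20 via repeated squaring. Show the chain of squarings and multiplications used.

Computing 7^20 by squaring (build up from 7^1; each line after the first costs one multiplication):

7^1 = 7
7^2 = (7^1)^2 = 7^2 = 49
7^4 = (7^2)^2 = 49^2 = 2401
7^5 = 7 * 7^4 = 7 * 2401 = 16807
7^10 = (7^5)^2 = 16807^2 = 282475249
7^20 = (7^10)^2 = 282475249^2 = 79792266297612001

Result: 79792266297612001
Multiplications needed: 5 (5 lines after 7^1)

7^20 = 79792266297612001. Using exponentiation by squaring, this requires 5 multiplications. The key idea: if the exponent is even, square the half-power; if odd, multiply by the base once.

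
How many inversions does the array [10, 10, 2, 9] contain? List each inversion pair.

Finding inversions in [10, 10, 2, 9]:

(0, 2): arr[0]=10 > arr[2]=2
(0, 3): arr[0]=10 > arr[3]=9
(1, 2): arr[1]=10 > arr[2]=2
(1, 3): arr[1]=10 > arr[3]=9

Total inversions: 4

The array has 4 inversion(s): (0,2), (0,3), (1,2), (1,3). Each pair (i,j) satisfies i < j and arr[i] > arr[j].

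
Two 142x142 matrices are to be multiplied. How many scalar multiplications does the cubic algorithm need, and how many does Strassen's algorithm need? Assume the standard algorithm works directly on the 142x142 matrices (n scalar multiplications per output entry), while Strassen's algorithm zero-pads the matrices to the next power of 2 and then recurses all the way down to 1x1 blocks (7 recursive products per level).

Matrix multiplication for 142x142 matrices:

Strassen's algorithm requires power-of-2 dimensions. Pad 142x142 to 256x256 (next power of 2).

Standard algorithm: 142^3 = 2863288 multiplications
Strassen's algorithm: 7^(log2(256)) = 7^8 = 5764801 multiplications
Difference: 2863288 - 5764801 = -2901513 (Strassen uses MORE here due to padding overhead — for small or just-over-power-of-2 n, padding can outweigh the per-level savings)

Standard: 2863288 multiplications (142^3). Strassen: 5764801 multiplications (7^8, after padding to 256x256). Strassen reduces 8 recursive multiplications to 7 at each level.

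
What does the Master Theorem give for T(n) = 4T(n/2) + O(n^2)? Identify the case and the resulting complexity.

Master Theorem for T(n) = 4T(n/2) + O(n^2):

a = 4, b = 2, c = 2
log_b(a) = log_2(4) = 2.0000

Case 2: c = 2 = log_2(4) = 2.0000
T(n) = O(n^2 log n) = O(n^2 log n)

For T(n) = 4T(n/2) + O(n^2): log_2(4) = 2.0000. This is Case 2 of the Master Theorem (c = log_b(a), equal work at all levels), giving O(n^2 log n).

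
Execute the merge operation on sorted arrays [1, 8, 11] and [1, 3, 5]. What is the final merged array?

Merging process:

Compare 1 vs 1: take 1 from left. Merged: [1]
Compare 8 vs 1: take 1 from right. Merged: [1, 1]
Compare 8 vs 3: take 3 from right. Merged: [1, 1, 3]
Compare 8 vs 5: take 5 from right. Merged: [1, 1, 3, 5]
Append remaining from left: [8, 11]. Merged: [1, 1, 3, 5, 8, 11]

Final merged array: [1, 1, 3, 5, 8, 11]
Total comparisons: 4

The merged array is [1, 1, 3, 5, 8, 11], requiring 4 comparisons. The merge step runs in O(n) time where n is the total number of elements.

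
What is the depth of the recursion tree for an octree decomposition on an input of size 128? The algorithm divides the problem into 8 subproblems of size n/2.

For divide and conquer with division factor 2:

Problem sizes at each level:
Level 0: 128
Level 1: 64
Level 2: 32
Level 3: 16
Level 4: 8
Level 5: 4
Level 6: 2
Level 7: 1

The root is level 0 and the size-1 base case is level 7 (the tree spans levels 0 through 7, i.e. 8 levels counting the root), so the depth is the number of divisions: log_2(128) = 7

The recursion tree depth is log_2(128) = 7. At each level, the problem size is divided by 2, so it takes 7 divisions to reduce to a base case of size 1. The algorithm makes 8 recursive calls at each level.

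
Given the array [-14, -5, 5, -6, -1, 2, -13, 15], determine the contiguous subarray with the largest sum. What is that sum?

Using Kadane's algorithm on [-14, -5, 5, -6, -1, 2, -13, 15]:

Scanning through the array:
Position 1 (value -5): max_ending_here = -5, max_so_far = -5
Position 2 (value 5): max_ending_here = 5, max_so_far = 5
Position 3 (value -6): max_ending_here = -1, max_so_far = 5
Position 4 (value -1): max_ending_here = -1, max_so_far = 5
Position 5 (value 2): max_ending_here = 2, max_so_far = 5
Position 6 (value -13): max_ending_here = -11, max_so_far = 5
Position 7 (value 15): max_ending_here = 15, max_so_far = 15

Maximum subarray: [15]
Maximum sum: 15

The maximum subarray is [15] with sum 15. This subarray runs from index 7 to index 7.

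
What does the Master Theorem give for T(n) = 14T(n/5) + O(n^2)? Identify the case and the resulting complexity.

Master Theorem for T(n) = 14T(n/5) + O(n^2):

a = 14, b = 5, c = 2
log_b(a) = log_5(14) = 1.6397

Case 3: c = 2 > log_5(14) = 1.6397
T(n) = O(n^2) = O(n^2)

For T(n) = 14T(n/5) + O(n^2): log_5(14) = 1.6397. This is Case 3 of the Master Theorem (c > log_b(a), work dominated by root), giving O(n^2).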